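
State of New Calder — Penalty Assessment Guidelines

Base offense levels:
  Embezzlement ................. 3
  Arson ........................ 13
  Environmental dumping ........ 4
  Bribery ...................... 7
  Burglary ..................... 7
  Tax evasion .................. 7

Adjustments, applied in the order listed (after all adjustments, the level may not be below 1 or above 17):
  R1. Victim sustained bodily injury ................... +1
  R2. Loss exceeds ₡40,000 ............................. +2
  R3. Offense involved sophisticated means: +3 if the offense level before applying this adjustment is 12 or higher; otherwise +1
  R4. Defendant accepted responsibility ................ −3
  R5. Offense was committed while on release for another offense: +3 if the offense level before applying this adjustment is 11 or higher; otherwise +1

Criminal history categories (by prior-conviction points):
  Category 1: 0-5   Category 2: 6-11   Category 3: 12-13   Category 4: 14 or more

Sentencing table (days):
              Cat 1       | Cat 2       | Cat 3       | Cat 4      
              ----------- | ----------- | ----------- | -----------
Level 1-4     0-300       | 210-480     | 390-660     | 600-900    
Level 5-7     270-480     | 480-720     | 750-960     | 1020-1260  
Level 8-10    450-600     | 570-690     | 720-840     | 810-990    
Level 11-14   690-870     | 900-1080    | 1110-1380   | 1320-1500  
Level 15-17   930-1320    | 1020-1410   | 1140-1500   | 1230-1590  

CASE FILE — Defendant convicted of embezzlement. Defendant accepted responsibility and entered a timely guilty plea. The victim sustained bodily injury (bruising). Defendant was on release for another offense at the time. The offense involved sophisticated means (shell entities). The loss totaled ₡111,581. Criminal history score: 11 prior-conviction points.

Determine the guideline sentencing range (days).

Base offense level for embezzlement: 3.
R1 applies: 3 + 1 = 4.
R2 applies: 4 + 2 = 6.
R3 applies (level before this adjustment is 6 < 12, so +1): 6 + 1 = 7.
R4 applies: 7 − 3 = 4.
R5 applies (level before this adjustment is 4 < 11, so +1): 4 + 1 = 5.
Final offense level: 5.
Criminal history: 11 prior points → Category 2 (6-11).
Level 5 falls in the 5-7 band.
Grid: Level 5-7 × Category 2 = 480-720 days.

480-720 days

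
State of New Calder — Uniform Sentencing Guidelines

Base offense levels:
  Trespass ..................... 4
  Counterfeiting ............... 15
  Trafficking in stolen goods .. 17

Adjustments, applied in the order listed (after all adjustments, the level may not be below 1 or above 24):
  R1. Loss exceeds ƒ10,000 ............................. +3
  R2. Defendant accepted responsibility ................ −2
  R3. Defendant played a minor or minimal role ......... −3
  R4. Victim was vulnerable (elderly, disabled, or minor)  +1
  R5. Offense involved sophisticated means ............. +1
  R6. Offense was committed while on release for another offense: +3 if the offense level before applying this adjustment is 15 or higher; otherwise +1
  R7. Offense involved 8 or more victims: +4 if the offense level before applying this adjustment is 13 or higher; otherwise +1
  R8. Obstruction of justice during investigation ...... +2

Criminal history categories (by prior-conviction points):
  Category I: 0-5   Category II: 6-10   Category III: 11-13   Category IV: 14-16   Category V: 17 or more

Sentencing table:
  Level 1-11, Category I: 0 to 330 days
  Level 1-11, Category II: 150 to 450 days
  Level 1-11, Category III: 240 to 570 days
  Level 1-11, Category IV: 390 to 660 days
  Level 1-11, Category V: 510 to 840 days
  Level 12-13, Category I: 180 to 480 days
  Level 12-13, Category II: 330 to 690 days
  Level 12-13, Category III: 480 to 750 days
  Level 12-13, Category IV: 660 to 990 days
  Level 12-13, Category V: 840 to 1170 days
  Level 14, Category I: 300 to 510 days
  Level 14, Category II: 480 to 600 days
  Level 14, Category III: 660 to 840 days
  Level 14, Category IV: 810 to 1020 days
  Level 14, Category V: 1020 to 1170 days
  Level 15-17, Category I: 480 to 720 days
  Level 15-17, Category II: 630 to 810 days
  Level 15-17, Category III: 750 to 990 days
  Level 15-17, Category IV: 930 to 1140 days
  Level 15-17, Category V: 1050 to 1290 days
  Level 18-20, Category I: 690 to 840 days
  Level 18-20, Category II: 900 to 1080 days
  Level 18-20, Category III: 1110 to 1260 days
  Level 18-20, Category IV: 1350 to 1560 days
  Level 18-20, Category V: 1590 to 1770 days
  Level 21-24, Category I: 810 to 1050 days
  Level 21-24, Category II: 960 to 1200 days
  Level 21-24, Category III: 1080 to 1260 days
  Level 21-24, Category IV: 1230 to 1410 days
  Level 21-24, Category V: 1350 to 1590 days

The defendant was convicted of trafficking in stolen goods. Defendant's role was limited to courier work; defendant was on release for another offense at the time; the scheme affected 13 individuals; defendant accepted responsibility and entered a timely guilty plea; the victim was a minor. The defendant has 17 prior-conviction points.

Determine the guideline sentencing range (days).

1590-1770 days

Base offense level for trafficking in stolen goods: 17.
R1 does not apply.
R2 applies: 17 − 2 = 15.
R3 applies: 15 − 3 = 12.
R4 applies: 12 + 1 = 13.
R6 applies (level before this adjustment is 13 < 15, so +1): 13 + 1 = 14.
R7 applies (level before this adjustment is 14 ≥ 13, so +4): 14 + 4 = 18.
Final offense level: 18.
Criminal history: 17 prior points → Category V (17+).
Level 18 falls in the 18-20 band.
Grid: Level 18-20 × Category V = 1590-1770 days.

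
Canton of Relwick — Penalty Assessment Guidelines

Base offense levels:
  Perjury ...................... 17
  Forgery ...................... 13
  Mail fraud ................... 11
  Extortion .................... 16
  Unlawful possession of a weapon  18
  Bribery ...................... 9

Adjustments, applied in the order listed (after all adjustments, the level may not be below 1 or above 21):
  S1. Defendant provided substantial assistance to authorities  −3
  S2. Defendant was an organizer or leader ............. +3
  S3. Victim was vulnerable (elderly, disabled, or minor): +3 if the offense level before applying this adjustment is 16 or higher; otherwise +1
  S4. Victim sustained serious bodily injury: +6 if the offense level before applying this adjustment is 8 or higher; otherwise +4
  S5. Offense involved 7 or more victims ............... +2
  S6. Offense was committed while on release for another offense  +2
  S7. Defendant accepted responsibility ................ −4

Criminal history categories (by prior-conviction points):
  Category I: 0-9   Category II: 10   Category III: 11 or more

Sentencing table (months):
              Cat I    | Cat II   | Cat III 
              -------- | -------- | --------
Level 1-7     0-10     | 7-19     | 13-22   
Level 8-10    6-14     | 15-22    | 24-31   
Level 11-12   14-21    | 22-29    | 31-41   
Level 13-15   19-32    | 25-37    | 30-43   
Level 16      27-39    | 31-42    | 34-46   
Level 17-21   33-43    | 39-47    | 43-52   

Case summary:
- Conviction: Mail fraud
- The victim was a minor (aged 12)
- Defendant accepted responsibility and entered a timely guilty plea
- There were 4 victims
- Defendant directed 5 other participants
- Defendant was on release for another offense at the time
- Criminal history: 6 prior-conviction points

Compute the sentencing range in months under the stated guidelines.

19-32 months

Base offense level for mail fraud: 11.
S1 does not apply.
S2 applies: 11 + 3 = 14.
S3 applies (level before this adjustment is 14 < 16, so +1): 14 + 1 = 15.
S5 does not apply.
S6 applies: 15 + 2 = 17.
S7 applies: 17 − 4 = 13.
Final offense level: 13.
Criminal history: 6 prior points → Category I (0-9).
Level 13 falls in the 13-15 band.
Grid: Level 13-15 × Category I = 19-32 months.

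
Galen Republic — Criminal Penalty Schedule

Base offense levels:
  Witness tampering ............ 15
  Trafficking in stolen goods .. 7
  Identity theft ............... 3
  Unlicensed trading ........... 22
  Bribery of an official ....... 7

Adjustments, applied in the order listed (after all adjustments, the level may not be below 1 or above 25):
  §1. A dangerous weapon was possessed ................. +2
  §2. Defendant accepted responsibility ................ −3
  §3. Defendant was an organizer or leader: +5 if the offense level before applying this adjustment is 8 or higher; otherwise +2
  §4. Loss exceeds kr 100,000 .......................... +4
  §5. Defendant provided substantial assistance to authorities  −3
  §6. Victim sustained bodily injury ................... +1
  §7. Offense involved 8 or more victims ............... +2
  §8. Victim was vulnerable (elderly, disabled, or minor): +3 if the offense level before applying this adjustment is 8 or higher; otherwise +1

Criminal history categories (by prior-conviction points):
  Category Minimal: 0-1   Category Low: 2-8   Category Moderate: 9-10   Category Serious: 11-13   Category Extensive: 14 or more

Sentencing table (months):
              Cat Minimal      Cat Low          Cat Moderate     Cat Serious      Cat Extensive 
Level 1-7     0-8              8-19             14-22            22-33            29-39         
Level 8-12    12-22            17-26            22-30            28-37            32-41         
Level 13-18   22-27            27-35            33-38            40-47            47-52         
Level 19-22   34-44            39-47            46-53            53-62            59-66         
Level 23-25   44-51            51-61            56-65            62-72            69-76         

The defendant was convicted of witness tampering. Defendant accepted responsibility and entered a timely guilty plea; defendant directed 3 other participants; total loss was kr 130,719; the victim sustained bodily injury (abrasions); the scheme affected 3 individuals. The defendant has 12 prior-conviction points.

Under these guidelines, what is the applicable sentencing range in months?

53-62 months

Base offense level for witness tampering: 15.
§2 applies: 15 − 3 = 12.
§3 applies (level before this adjustment is 12 ≥ 8, so +5): 12 + 5 = 17.
§4 applies: 17 + 4 = 21.
§6 applies: 21 + 1 = 22.
§7 does not apply.
§8 does not apply.
Final offense level: 22.
Criminal history: 12 prior points → Category Serious (11-13).
Level 22 falls in the 19-22 band.
Grid: Level 19-22 × Category Serious = 53-62 months.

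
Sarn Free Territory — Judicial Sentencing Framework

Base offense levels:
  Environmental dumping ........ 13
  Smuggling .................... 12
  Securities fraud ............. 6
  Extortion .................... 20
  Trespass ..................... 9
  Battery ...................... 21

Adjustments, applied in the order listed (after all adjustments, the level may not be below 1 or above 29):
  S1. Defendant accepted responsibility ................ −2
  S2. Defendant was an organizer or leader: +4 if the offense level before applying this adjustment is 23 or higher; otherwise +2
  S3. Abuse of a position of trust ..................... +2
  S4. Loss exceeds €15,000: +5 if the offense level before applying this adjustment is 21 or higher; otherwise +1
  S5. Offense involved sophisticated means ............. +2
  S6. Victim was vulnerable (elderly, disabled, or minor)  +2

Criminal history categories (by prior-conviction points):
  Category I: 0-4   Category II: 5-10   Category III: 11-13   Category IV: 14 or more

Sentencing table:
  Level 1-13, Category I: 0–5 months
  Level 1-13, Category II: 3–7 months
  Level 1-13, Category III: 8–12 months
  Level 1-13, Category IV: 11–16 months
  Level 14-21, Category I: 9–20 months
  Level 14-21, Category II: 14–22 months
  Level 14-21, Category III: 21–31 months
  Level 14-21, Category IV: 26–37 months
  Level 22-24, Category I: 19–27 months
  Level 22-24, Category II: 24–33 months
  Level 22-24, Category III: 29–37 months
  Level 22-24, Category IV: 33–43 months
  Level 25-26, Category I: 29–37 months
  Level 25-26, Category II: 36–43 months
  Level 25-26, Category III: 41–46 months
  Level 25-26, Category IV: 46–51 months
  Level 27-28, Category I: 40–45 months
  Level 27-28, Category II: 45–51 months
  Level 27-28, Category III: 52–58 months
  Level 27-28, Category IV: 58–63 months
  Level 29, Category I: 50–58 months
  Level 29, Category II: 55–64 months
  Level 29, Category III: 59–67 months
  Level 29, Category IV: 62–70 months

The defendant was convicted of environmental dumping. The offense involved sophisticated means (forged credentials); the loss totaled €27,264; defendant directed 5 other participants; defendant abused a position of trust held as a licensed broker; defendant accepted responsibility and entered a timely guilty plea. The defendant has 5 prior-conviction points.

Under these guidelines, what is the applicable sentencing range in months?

14-22 months

Base offense level for environmental dumping: 13.
S1 applies: 13 − 2 = 11.
S2 applies (level before this adjustment is 11 < 23, so +2): 11 + 2 = 13.
S3 applies: 13 + 2 = 15.
S4 applies (level before this adjustment is 15 < 21, so +1): 15 + 1 = 16.
S5 applies: 16 + 2 = 18.
S6 does not apply.
Final offense level: 18.
Criminal history: 5 prior points → Category II (5-10).
Level 18 falls in the 14-21 band.
Grid: Level 14-21 × Category II = 14-22 months.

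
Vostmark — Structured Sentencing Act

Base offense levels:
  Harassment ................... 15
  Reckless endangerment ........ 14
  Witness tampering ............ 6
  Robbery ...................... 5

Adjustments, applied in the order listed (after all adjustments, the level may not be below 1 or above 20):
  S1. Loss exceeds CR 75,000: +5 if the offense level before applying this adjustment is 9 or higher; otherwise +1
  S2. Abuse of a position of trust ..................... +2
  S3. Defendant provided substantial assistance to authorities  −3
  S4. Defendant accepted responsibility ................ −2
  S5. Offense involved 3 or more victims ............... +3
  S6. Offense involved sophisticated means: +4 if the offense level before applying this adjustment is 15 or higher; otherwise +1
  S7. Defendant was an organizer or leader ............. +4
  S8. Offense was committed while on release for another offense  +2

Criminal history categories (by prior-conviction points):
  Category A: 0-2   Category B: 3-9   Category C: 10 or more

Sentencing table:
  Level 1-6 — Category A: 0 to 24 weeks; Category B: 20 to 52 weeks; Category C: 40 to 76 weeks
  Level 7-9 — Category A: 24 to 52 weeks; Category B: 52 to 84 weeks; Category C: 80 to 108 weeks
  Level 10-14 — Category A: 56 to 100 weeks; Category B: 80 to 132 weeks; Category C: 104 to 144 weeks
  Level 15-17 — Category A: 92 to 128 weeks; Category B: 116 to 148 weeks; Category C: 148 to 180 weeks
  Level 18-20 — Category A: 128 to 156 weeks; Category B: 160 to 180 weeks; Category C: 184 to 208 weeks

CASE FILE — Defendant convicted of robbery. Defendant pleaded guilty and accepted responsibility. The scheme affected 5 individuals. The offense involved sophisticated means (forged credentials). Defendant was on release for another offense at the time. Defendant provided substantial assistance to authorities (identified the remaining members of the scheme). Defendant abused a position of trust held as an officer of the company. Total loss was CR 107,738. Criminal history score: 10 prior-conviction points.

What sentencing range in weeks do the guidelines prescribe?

80-108 weeks

Base offense level for robbery: 5.
S1 applies (level before this adjustment is 5 < 9, so +1): 5 + 1 = 6.
S2 applies: 6 + 2 = 8.
S3 applies: 8 − 3 = 5.
S4 applies: 5 − 2 = 3.
S5 applies: 3 + 3 = 6.
S6 applies (level before this adjustment is 6 < 15, so +1): 6 + 1 = 7.
S8 applies: 7 + 2 = 9.
Final offense level: 9.
Criminal history: 10 prior points → Category C (10+).
Level 9 falls in the 7-9 band.
Grid: Level 7-9 × Category C = 80-108 weeks.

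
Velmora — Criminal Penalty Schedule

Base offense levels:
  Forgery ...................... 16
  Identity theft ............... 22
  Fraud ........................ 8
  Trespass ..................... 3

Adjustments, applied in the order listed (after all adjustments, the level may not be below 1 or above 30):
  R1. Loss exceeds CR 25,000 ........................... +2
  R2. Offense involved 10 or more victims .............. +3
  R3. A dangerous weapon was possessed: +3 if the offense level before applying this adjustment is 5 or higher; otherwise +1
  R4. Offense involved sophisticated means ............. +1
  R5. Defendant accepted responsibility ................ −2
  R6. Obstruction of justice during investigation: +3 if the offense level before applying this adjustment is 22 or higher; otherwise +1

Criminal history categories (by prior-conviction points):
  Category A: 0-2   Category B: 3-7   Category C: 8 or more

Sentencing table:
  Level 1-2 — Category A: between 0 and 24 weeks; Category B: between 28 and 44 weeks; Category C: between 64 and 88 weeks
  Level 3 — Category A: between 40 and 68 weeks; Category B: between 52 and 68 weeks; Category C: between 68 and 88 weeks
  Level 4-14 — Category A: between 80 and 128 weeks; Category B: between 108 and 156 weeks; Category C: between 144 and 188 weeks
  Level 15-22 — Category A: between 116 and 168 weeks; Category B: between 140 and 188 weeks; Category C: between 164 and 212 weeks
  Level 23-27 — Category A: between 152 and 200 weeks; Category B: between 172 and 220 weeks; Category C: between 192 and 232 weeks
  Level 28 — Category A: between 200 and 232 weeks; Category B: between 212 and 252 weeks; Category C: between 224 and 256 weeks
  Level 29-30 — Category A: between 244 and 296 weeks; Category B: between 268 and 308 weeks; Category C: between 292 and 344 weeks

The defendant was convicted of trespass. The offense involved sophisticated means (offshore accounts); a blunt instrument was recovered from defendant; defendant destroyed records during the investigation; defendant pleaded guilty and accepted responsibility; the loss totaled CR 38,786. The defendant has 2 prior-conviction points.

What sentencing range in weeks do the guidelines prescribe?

80-128 weeks

Base offense level for trespass: 3.
R1 applies: 3 + 2 = 5.
R3 applies (level before this adjustment is 5 ≥ 5, so +3): 5 + 3 = 8.
R4 applies: 8 + 1 = 9.
R5 applies: 9 − 2 = 7.
R6 applies (level before this adjustment is 7 < 22, so +1): 7 + 1 = 8.
Final offense level: 8.
Criminal history: 2 prior points → Category A (0-2).
Level 8 falls in the 4-14 band.
Grid: Level 4-14 × Category A = 80-128 weeks.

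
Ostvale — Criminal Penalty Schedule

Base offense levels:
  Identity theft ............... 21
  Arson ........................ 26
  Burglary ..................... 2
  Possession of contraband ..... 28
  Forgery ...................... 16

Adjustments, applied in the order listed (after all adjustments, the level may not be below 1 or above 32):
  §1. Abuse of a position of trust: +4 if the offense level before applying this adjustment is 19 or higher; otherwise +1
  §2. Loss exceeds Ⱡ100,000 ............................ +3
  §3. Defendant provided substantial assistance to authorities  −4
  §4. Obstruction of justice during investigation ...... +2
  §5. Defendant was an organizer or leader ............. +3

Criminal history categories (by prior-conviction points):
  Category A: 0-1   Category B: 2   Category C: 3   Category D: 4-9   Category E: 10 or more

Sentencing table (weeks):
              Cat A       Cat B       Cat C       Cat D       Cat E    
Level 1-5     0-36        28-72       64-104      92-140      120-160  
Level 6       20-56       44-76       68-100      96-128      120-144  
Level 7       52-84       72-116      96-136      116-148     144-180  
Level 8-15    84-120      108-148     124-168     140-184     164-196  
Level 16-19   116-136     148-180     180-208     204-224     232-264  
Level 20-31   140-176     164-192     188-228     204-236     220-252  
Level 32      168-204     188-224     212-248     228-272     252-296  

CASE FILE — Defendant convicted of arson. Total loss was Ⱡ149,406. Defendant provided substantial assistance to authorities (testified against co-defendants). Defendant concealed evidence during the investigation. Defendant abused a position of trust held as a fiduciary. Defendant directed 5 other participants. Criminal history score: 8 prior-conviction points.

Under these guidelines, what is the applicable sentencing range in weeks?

228-272 weeks

Base offense level for arson: 26.
§1 applies (level before this adjustment is 26 ≥ 19, so +4): 26 + 4 = 30.
§2 applies: 30 + 3 = 33.
§3 applies: 33 − 4 = 29.
§4 applies: 29 + 2 = 31.
§5 applies: 31 + 3 = 34.
Level 34 exceeds the maximum of 32; capped at 32.
Final offense level: 32.
Criminal history: 8 prior points → Category D (4-9).
Level 32 falls in the 32 band.
Grid: Level 32 × Category D = 228-272 weeks.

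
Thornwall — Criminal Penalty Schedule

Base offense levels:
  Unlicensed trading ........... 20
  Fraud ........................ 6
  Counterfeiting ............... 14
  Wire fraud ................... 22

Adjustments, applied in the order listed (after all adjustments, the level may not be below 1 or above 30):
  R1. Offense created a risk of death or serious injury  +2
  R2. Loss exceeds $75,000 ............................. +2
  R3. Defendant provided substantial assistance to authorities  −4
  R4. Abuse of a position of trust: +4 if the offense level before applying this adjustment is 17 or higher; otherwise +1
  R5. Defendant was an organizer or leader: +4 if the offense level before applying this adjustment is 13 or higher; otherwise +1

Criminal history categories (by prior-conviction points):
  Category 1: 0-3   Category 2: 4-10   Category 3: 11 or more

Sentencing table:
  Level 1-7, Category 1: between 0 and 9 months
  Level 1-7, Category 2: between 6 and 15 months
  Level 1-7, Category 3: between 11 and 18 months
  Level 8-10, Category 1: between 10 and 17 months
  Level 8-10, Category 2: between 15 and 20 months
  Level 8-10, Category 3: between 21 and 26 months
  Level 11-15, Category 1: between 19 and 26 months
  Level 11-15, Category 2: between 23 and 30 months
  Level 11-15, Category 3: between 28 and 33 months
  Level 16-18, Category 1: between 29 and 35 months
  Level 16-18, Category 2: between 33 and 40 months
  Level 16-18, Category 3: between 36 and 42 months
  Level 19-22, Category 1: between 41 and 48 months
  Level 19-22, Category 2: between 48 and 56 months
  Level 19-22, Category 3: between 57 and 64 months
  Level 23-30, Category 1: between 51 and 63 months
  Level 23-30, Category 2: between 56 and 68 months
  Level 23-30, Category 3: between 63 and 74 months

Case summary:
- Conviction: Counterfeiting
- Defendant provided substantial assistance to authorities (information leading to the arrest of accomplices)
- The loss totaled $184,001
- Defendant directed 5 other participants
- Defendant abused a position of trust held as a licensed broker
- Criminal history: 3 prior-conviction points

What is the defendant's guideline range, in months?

29-35 months

Base offense level for counterfeiting: 14.
R2 applies: 14 + 2 = 16.
R3 applies: 16 − 4 = 12.
R4 applies (level before this adjustment is 12 < 17, so +1): 12 + 1 = 13.
R5 applies (level before this adjustment is 13 ≥ 13, so +4): 13 + 4 = 17.
Final offense level: 17.
Criminal history: 3 prior points → Category 1 (0-3).
Level 17 falls in the 16-18 band.
Grid: Level 16-18 × Category 1 = 29-35 months.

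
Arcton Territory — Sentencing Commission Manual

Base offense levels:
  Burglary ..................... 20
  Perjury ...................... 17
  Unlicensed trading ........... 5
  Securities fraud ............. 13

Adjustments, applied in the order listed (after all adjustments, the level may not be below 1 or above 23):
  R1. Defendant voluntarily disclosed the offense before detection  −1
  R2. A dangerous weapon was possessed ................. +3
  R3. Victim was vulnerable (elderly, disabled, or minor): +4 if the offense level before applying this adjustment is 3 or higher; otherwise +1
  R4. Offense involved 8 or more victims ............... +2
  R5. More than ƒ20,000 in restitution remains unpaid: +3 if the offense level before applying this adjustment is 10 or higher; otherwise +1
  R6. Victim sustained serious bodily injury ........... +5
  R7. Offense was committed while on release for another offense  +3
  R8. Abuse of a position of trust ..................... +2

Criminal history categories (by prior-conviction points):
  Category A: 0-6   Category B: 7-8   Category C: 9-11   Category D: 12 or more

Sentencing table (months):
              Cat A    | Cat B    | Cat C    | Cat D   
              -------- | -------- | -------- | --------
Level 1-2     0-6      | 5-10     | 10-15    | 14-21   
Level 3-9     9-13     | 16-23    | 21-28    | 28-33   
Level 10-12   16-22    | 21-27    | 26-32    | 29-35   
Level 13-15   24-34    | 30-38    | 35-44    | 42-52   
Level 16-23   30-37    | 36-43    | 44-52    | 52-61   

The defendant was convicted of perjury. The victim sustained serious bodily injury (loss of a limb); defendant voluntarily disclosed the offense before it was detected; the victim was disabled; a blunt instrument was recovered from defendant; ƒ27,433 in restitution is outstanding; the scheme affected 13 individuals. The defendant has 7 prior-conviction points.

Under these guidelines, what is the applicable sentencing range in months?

36-43 months

Base offense level for perjury: 17.
R1 applies: 17 − 1 = 16.
R2 applies: 16 + 3 = 19.
R3 applies (level before this adjustment is 19 ≥ 3, so +4): 19 + 4 = 23.
R4 applies: 23 + 2 = 25.
R5 applies (level before this adjustment is 25 ≥ 10, so +3): 25 + 3 = 28.
R6 applies: 28 + 5 = 33.
R7 does not apply.
R8 does not apply.
Level 33 exceeds the maximum of 23; capped at 23.
Final offense level: 23.
Criminal history: 7 prior points → Category B (7-8).
Level 23 falls in the 16-23 band.
Grid: Level 16-23 × Category B = 36-43 months.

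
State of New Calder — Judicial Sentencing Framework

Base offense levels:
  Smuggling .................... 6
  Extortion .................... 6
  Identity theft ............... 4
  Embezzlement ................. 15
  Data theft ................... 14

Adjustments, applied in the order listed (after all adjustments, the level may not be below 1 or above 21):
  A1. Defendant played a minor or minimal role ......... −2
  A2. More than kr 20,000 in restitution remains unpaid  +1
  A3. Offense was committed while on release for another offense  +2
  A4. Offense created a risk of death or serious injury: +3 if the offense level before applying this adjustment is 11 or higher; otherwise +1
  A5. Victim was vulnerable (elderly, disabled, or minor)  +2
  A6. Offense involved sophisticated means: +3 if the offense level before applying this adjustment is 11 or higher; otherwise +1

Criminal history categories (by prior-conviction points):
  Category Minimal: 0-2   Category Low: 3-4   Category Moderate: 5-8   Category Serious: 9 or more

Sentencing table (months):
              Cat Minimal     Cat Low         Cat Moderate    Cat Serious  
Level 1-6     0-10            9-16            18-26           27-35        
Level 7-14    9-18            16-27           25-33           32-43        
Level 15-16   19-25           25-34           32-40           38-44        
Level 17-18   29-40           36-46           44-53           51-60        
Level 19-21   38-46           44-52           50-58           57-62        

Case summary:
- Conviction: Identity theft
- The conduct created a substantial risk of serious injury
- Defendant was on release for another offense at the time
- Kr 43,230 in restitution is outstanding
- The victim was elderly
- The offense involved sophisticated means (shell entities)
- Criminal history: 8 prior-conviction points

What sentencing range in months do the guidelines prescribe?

Base offense level for identity theft: 4.
A2 applies: 4 + 1 = 5.
A3 applies: 5 + 2 = 7.
A4 applies (level before this adjustment is 7 < 11, so +1): 7 + 1 = 8.
A5 applies: 8 + 2 = 10.
A6 applies (level before this adjustment is 10 < 11, so +1): 10 + 1 = 11.
Final offense level: 11.
Criminal history: 8 prior points → Category Moderate (5-8).
Level 11 falls in the 7-14 band.
Grid: Level 7-14 × Category Moderate = 25-33 months.

25-33 months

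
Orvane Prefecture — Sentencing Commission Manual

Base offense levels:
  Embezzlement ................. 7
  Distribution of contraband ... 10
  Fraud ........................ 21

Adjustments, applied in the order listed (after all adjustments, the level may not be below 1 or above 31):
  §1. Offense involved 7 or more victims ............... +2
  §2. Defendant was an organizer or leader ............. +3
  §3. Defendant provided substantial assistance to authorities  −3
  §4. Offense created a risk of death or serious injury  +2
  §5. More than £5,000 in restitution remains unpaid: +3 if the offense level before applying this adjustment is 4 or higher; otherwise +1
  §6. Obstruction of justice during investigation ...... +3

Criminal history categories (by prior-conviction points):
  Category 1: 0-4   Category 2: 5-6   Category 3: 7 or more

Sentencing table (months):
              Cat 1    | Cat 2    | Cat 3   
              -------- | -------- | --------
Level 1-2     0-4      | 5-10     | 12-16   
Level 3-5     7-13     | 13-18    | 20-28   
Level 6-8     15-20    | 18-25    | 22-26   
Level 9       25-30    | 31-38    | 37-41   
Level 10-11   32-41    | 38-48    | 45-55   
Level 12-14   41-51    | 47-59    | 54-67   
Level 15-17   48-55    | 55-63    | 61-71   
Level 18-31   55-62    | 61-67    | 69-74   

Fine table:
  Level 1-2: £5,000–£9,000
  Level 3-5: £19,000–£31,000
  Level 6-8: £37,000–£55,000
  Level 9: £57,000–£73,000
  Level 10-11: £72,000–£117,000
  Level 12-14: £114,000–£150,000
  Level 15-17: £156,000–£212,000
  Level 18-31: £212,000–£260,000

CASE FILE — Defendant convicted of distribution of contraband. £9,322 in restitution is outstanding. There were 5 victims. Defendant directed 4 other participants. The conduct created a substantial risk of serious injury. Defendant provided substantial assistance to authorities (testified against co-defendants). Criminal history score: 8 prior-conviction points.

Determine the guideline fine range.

£156,000–£212,000

Base offense level for distribution of contraband: 10.
§1 does not apply.
§2 applies: 10 + 3 = 13.
§3 applies: 13 − 3 = 10.
§4 applies: 10 + 2 = 12.
§5 applies (level before this adjustment is 12 ≥ 4, so +3): 12 + 3 = 15.
§6 does not apply.
Final offense level: 15.
Level 15 falls in the 15-17 band.
Fine table: Level 15-17 → £156,000–£212,000.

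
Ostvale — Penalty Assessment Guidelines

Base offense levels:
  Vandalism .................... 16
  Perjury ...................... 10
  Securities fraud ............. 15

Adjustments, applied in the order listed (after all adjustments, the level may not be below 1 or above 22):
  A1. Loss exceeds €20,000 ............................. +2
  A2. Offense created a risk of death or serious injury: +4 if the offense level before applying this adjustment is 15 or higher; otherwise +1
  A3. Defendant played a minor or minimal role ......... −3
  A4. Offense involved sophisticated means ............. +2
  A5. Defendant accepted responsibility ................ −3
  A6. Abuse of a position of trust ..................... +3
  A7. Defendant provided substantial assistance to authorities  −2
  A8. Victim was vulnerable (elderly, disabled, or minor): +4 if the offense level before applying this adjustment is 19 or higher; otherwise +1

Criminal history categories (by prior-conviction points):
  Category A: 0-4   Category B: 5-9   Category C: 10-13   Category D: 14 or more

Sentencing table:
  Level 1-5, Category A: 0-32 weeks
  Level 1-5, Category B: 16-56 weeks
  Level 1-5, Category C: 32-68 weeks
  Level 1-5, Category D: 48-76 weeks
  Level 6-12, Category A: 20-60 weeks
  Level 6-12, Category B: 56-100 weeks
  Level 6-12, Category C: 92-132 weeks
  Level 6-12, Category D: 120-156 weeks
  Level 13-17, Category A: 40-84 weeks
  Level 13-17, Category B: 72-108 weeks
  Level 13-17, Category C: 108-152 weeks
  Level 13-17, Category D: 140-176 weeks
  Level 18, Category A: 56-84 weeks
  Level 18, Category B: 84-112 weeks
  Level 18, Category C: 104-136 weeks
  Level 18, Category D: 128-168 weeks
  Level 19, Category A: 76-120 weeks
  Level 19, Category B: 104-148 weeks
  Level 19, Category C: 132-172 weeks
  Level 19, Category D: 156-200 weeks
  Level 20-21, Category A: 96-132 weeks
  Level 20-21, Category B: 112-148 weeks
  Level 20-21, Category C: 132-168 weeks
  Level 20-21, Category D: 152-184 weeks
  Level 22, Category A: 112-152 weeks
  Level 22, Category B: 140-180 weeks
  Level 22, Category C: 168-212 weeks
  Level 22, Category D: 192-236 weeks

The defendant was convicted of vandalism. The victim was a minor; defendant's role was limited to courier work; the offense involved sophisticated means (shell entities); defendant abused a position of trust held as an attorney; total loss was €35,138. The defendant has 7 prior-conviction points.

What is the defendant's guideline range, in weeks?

140-180 weeks

Base offense level for vandalism: 16.
A1 applies: 16 + 2 = 18.
A2 does not apply.
A3 applies: 18 − 3 = 15.
A4 applies: 15 + 2 = 17.
A6 applies: 17 + 3 = 20.
A8 applies (level before this adjustment is 20 ≥ 19, so +4): 20 + 4 = 24.
Level 24 exceeds the maximum of 22; capped at 22.
Final offense level: 22.
Criminal history: 7 prior points → Category B (5-9).
Level 22 falls in the 22 band.
Grid: Level 22 × Category B = 140-180 weeks.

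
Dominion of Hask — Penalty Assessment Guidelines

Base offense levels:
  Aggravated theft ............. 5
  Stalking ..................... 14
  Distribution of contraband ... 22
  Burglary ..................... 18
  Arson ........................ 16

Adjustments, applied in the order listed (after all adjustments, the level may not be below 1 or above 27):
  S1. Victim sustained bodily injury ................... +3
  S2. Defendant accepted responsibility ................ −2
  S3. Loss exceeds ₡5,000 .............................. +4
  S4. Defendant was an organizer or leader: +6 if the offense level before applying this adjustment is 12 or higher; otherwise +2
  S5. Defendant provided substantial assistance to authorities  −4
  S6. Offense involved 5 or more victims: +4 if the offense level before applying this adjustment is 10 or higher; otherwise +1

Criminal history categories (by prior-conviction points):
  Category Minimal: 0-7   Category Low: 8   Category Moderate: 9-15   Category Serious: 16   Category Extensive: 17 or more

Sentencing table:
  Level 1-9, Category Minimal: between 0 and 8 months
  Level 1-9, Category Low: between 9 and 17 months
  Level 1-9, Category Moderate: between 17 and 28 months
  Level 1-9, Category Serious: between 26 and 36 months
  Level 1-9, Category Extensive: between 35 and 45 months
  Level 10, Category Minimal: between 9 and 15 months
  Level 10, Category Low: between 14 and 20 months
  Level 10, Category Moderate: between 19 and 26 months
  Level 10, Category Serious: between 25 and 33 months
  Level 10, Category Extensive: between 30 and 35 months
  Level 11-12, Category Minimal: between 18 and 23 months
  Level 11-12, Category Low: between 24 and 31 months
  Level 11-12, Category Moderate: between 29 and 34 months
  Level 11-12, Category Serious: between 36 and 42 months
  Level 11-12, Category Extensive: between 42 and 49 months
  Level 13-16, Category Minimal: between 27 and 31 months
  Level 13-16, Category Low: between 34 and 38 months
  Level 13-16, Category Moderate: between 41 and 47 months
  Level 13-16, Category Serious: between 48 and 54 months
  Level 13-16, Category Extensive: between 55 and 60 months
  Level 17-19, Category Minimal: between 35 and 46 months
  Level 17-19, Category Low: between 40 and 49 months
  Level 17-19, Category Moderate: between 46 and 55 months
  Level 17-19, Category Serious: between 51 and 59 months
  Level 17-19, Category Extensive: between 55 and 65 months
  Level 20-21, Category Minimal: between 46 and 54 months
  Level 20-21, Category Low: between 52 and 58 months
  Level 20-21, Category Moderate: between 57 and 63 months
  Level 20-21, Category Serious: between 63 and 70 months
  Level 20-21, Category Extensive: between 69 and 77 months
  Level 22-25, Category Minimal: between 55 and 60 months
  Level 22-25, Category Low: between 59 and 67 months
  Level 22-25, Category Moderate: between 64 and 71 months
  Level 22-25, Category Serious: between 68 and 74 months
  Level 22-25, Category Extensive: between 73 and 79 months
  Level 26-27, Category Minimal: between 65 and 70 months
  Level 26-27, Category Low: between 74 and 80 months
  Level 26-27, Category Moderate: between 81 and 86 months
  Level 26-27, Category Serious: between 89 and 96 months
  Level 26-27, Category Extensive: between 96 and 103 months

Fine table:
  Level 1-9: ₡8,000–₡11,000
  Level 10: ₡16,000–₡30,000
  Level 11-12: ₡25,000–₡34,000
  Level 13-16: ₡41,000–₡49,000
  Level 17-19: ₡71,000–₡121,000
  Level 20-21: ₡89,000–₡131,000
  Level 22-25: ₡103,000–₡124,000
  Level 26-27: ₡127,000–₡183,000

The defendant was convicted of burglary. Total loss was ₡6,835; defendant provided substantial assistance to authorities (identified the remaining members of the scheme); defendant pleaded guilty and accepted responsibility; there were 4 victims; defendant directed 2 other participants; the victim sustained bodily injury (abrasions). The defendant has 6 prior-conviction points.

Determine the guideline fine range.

₡103,000–₡124,000

Base offense level for burglary: 18.
S1 applies: 18 + 3 = 21.
S2 applies: 21 − 2 = 19.
S3 applies: 19 + 4 = 23.
S4 applies (level before this adjustment is 23 ≥ 12, so +6): 23 + 6 = 29.
S5 applies: 29 − 4 = 25.
Final offense level: 25.
Level 25 falls in the 22-25 band.
Fine table: Level 22-25 → ₡103,000–₡124,000.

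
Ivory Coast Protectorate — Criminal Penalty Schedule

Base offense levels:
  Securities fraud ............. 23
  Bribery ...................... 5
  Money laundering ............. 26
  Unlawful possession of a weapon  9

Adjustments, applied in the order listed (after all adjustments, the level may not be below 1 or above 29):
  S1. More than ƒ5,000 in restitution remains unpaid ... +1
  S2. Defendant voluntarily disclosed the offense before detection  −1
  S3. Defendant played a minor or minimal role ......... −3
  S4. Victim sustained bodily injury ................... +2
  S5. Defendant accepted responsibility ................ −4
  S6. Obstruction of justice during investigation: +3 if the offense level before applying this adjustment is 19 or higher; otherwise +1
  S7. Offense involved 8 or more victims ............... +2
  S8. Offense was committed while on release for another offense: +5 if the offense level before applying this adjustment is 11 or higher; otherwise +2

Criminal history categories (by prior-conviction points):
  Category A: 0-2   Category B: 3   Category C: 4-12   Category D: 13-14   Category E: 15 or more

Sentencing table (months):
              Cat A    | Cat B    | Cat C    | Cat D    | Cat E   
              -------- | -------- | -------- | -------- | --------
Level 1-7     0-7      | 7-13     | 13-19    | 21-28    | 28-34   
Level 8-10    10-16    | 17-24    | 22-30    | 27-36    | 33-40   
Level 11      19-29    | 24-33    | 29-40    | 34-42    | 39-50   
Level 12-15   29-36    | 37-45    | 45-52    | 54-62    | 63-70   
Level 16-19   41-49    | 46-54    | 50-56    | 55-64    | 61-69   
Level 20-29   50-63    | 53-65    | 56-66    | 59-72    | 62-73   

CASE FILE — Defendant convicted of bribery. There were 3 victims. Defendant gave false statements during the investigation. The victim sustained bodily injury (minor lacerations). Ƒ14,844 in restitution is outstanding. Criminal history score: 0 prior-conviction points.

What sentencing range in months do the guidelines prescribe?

Base offense level for bribery: 5.
S1 applies: 5 + 1 = 6.
S2 does not apply.
S3 does not apply.
S4 applies: 6 + 2 = 8.
S6 applies (level before this adjustment is 8 < 19, so +1): 8 + 1 = 9.
Final offense level: 9.
Criminal history: 0 prior points → Category A (0-2).
Level 9 falls in the 8-10 band.
Grid: Level 8-10 × Category A = 10-16 months.

10-16 months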